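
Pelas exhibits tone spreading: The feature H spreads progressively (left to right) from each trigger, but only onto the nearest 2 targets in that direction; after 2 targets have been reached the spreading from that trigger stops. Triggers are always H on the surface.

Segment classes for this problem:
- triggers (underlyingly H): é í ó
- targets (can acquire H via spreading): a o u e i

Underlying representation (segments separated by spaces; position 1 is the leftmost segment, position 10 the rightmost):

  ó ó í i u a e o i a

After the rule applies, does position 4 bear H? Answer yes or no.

yes

From /ó/ at 1 rightward: 2 /ó/ is itself a trigger — this domain ends here.
From /ó/ at 2 rightward: 3 /í/ is itself a trigger — this domain ends here.
From /í/ at 3 rightward: 4 /i/ → H; 5 /u/ → H; bound reached.
Targets with no active source: positions 6 7 8 9 10 stay [-high tone].
H positions on the surface: 1 2 3 4 5.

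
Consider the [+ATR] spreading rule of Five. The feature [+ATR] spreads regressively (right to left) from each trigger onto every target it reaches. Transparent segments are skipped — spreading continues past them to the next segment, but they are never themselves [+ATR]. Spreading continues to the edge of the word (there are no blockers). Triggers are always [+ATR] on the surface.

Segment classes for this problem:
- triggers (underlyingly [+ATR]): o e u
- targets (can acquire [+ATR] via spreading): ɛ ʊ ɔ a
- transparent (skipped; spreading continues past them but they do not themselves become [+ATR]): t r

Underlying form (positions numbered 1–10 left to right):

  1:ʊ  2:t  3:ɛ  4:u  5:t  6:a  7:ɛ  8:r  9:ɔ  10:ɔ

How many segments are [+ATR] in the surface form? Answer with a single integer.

3

From /u/ at 4 leftward: 3 /ɛ/ → [+ATR]; 2 /t/ transparent; 1 /ʊ/ → [+ATR]; word edge.
Targets with no active source: positions 6 7 9 10 stay [-ATR].
[+ATR] positions on the surface: 1 3 4.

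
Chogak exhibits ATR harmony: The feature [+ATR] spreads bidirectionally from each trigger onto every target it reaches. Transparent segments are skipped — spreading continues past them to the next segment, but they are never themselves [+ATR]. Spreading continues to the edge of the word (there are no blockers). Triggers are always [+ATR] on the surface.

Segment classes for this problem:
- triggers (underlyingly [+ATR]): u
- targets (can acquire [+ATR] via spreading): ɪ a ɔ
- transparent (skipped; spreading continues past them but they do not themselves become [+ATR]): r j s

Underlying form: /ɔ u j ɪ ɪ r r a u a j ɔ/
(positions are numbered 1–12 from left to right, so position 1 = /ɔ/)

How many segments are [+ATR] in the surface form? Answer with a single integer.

8

From /u/ at 2 rightward: 3 /j/ transparent; 4 /ɪ/ → [+ATR]; 5 /ɪ/ → [+ATR]; 6 /r/ transparent; 7 /r/ transparent; 8 /a/ → [+ATR]; 9 /u/ is itself a trigger — this domain ends here.
From /u/ at 2 leftward: 1 /ɔ/ → [+ATR]; word edge.
From /u/ at 9 rightward: 10 /a/ → [+ATR]; 11 /j/ transparent; 12 /ɔ/ → [+ATR]; word edge.
From /u/ at 9 leftward: 8 /a/ → [+ATR]; 7 /r/ transparent; 6 /r/ transparent; 5 /ɪ/ → [+ATR]; 4 /ɪ/ → [+ATR]; 3 /j/ transparent; 2 /u/ is itself a trigger — this domain ends here.
[+ATR] positions on the surface: 1 2 4 5 8 9 10 12.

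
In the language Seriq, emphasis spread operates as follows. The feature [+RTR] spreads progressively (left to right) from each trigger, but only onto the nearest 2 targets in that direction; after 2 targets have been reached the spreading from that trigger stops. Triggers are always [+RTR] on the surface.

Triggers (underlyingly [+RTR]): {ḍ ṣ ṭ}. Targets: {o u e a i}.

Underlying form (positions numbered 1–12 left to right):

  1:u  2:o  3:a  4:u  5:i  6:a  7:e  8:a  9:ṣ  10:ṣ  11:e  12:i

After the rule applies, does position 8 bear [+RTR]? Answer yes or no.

From /ṣ/ at 9 rightward: 10 /ṣ/ is itself a trigger — this domain ends here.
From /ṣ/ at 10 rightward: 11 /e/ → [+RTR]; 12 /i/ → [+RTR]; bound reached.
Targets with no active source: positions 1 2 3 4 5 6 7 8 stay [-emphatic].
[+RTR] positions on the surface: 9 10 11 12.

no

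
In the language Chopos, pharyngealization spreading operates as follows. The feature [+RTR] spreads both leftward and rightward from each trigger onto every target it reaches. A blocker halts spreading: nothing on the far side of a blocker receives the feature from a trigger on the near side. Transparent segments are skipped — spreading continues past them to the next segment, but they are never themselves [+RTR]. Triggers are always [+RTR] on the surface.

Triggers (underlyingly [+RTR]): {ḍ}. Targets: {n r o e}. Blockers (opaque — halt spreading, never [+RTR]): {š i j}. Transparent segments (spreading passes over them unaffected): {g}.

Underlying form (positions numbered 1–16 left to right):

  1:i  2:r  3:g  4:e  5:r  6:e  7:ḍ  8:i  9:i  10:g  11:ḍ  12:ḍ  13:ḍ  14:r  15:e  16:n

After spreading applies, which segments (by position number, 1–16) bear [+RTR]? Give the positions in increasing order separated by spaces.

From /ḍ/ at 7 rightward: 8 /i/ blocks.
From /ḍ/ at 7 leftward: 6 /e/ → [+RTR]; 5 /r/ → [+RTR]; 4 /e/ → [+RTR]; 3 /g/ transparent; 2 /r/ → [+RTR]; 1 /i/ blocks.
From /ḍ/ at 11 rightward: 12 /ḍ/ is itself a trigger — this domain ends here.
From /ḍ/ at 11 leftward: 10 /g/ transparent; 9 /i/ blocks.
From /ḍ/ at 12 rightward: 13 /ḍ/ is itself a trigger — this domain ends here.
From /ḍ/ at 12 leftward: 11 /ḍ/ is itself a trigger — this domain ends here.
From /ḍ/ at 13 rightward: 14 /r/ → [+RTR]; 15 /e/ → [+RTR]; 16 /n/ → [+RTR]; word edge.
From /ḍ/ at 13 leftward: 12 /ḍ/ is itself a trigger — this domain ends here.

2 4 5 6 7 11 12 13 14 15 16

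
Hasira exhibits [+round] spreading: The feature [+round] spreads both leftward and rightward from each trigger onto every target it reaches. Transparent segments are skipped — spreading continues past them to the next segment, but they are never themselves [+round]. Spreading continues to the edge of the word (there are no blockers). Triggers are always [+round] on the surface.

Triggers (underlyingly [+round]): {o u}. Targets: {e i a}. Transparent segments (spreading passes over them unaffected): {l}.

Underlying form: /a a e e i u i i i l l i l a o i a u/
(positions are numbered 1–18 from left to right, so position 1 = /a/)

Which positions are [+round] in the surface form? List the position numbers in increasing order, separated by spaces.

1 2 3 4 5 6 7 8 9 12 14 15 16 17 18

From /u/ at 6 rightward: 7 /i/ → [+round]; 8 /i/ → [+round]; 9 /i/ → [+round]; 10 /l/ transparent; 11 /l/ transparent; 12 /i/ → [+round]; 13 /l/ transparent; 14 /a/ → [+round]; 15 /o/ is itself a trigger — this domain ends here.
From /u/ at 6 leftward: 5 /i/ → [+round]; 4 /e/ → [+round]; 3 /e/ → [+round]; 2 /a/ → [+round]; 1 /a/ → [+round]; word edge.
From /o/ at 15 rightward: 16 /i/ → [+round]; 17 /a/ → [+round]; 18 /u/ is itself a trigger — this domain ends here.
From /o/ at 15 leftward: 14 /a/ → [+round]; 13 /l/ transparent; 12 /i/ → [+round]; 11 /l/ transparent; 10 /l/ transparent; 9 /i/ → [+round]; 8 /i/ → [+round]; 7 /i/ → [+round]; 6 /u/ is itself a trigger — this domain ends here.
From /u/ at 18 rightward: word edge.
From /u/ at 18 leftward: 17 /a/ → [+round]; 16 /i/ → [+round]; 15 /o/ is itself a trigger — this domain ends here.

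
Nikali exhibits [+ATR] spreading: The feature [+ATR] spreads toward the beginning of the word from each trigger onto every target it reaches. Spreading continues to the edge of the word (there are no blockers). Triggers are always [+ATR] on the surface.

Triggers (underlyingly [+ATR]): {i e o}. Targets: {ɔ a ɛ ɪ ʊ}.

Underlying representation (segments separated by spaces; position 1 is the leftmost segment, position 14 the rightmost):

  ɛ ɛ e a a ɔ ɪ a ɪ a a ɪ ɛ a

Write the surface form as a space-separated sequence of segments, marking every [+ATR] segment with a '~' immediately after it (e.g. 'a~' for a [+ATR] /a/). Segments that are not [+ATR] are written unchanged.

From /e/ at 3 leftward: 2 /ɛ/ → [+ATR]; 1 /ɛ/ → [+ATR]; word edge.
Targets with no active source: positions 4 5 6 7 8 9 10 11 12 13 14 stay [-ATR].
[+ATR] positions on the surface: 1 2 3.

ɛ~ ɛ~ e~ a a ɔ ɪ a ɪ a a ɪ ɛ a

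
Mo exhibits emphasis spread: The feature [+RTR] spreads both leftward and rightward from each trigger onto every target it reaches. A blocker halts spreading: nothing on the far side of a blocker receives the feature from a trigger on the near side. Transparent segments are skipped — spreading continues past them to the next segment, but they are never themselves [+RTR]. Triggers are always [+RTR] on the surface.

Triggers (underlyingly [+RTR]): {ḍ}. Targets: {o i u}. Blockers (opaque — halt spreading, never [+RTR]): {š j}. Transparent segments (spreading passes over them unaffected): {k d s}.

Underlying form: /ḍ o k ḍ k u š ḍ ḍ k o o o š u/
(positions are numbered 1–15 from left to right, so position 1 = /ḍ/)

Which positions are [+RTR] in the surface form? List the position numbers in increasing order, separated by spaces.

From /ḍ/ at 1 rightward: 2 /o/ → [+RTR]; 3 /k/ transparent; 4 /ḍ/ is itself a trigger — this domain ends here.
From /ḍ/ at 1 leftward: word edge.
From /ḍ/ at 4 rightward: 5 /k/ transparent; 6 /u/ → [+RTR]; 7 /š/ blocks.
From /ḍ/ at 4 leftward: 3 /k/ transparent; 2 /o/ → [+RTR]; 1 /ḍ/ is itself a trigger — this domain ends here.
From /ḍ/ at 8 rightward: 9 /ḍ/ is itself a trigger — this domain ends here.
From /ḍ/ at 8 leftward: 7 /š/ blocks.
From /ḍ/ at 9 rightward: 10 /k/ transparent; 11 /o/ → [+RTR]; 12 /o/ → [+RTR]; 13 /o/ → [+RTR]; 14 /š/ blocks.
From /ḍ/ at 9 leftward: 8 /ḍ/ is itself a trigger — this domain ends here.
Target with no active source: position 15 stays [-emphatic].

1 2 4 6 8 9 11 12 13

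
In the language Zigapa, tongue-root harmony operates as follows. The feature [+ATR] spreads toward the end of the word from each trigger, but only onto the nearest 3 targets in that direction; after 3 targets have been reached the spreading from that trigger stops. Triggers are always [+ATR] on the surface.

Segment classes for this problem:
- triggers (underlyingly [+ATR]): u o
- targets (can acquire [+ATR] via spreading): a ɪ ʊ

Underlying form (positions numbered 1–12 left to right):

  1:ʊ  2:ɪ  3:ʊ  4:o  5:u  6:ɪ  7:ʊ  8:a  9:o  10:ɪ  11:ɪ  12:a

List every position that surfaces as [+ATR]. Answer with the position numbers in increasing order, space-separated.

4 5 6 7 8 9 10 11 12

From /o/ at 4 rightward: 5 /u/ is itself a trigger — this domain ends here.
From /u/ at 5 rightward: 6 /ɪ/ → [+ATR]; 7 /ʊ/ → [+ATR]; 8 /a/ → [+ATR]; bound reached.
From /o/ at 9 rightward: 10 /ɪ/ → [+ATR]; 11 /ɪ/ → [+ATR]; 12 /a/ → [+ATR]; bound reached.
Targets with no active source: positions 1 2 3 stay [-ATR].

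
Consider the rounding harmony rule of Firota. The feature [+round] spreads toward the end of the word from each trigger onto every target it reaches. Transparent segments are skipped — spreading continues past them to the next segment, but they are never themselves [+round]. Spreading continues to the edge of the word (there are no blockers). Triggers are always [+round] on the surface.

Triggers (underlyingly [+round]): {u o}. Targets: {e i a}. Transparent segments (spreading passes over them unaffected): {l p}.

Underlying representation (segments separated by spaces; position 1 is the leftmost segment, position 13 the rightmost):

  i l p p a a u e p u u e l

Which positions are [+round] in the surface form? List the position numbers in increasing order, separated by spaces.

7 8 10 11 12

From /u/ at 7 rightward: 8 /e/ → [+round]; 9 /p/ transparent; 10 /u/ is itself a trigger — this domain ends here.
From /u/ at 10 rightward: 11 /u/ is itself a trigger — this domain ends here.
From /u/ at 11 rightward: 12 /e/ → [+round]; 13 /l/ transparent; word edge.
Targets with no active source: positions 1 5 6 stay [-round].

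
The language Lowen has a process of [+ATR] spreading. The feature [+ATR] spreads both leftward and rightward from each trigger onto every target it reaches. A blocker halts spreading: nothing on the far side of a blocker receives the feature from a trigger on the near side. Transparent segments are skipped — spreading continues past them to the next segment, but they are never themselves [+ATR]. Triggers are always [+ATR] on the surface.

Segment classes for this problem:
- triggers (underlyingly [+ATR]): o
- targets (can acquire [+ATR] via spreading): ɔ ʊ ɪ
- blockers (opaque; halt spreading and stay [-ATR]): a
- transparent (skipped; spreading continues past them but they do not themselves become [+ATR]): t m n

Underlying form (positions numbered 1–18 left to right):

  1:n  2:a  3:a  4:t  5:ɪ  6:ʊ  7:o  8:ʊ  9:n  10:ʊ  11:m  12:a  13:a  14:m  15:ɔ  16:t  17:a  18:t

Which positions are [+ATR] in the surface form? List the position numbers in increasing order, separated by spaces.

From /o/ at 7 rightward: 8 /ʊ/ → [+ATR]; 9 /n/ transparent; 10 /ʊ/ → [+ATR]; 11 /m/ transparent; 12 /a/ blocks.
From /o/ at 7 leftward: 6 /ʊ/ → [+ATR]; 5 /ɪ/ → [+ATR]; 4 /t/ transparent; 3 /a/ blocks.
Target with no active source: position 15 stays [-ATR].

5 6 7 8 10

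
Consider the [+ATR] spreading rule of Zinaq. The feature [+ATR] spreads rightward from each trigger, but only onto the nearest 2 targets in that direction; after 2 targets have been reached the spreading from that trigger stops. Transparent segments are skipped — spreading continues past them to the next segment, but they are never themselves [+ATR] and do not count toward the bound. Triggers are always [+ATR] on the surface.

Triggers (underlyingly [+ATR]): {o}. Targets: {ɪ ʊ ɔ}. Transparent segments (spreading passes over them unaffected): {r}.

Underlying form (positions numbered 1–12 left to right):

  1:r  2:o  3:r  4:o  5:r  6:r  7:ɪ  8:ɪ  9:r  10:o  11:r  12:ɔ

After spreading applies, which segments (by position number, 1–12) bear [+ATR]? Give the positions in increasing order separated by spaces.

2 4 7 8 10 12

From /o/ at 2 rightward: 3 /r/ transparent; 4 /o/ is itself a trigger — this domain ends here.
From /o/ at 4 rightward: 5 /r/ transparent; 6 /r/ transparent; 7 /ɪ/ → [+ATR]; 8 /ɪ/ → [+ATR]; bound reached.
From /o/ at 10 rightward: 11 /r/ transparent; 12 /ɔ/ → [+ATR]; word edge.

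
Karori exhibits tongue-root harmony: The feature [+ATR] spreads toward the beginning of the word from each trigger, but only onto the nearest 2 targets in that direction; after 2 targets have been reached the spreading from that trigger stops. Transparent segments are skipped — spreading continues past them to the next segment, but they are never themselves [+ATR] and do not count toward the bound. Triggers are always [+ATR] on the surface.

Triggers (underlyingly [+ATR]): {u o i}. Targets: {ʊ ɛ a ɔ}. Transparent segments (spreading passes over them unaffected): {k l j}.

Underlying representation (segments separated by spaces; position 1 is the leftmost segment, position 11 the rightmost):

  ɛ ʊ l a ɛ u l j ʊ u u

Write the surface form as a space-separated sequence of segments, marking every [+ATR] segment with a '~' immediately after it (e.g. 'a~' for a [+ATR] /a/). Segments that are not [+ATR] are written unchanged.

ɛ ʊ l a~ ɛ~ u~ l j ʊ~ u~ u~

From /u/ at 6 leftward: 5 /ɛ/ → [+ATR]; 4 /a/ → [+ATR]; bound reached.
From /u/ at 10 leftward: 9 /ʊ/ → [+ATR]; 8 /j/ transparent; 7 /l/ transparent; 6 /u/ is itself a trigger — this domain ends here.
From /u/ at 11 leftward: 10 /u/ is itself a trigger — this domain ends here.
Targets with no active source: positions 1 2 stay [-ATR].
[+ATR] positions on the surface: 4 5 6 9 10 11.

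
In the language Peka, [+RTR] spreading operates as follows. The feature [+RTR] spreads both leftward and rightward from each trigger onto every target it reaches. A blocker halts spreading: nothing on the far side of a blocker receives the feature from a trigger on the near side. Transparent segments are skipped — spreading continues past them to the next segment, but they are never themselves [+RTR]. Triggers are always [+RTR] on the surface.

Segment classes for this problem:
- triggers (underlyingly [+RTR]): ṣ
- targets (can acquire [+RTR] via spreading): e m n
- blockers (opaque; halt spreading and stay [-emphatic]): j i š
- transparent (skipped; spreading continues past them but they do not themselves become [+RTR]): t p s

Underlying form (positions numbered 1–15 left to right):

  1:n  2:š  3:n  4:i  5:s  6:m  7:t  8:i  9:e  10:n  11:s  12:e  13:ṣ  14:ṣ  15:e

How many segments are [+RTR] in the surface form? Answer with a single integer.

6

From /ṣ/ at 13 rightward: 14 /ṣ/ is itself a trigger — this domain ends here.
From /ṣ/ at 13 leftward: 12 /e/ → [+RTR]; 11 /s/ transparent; 10 /n/ → [+RTR]; 9 /e/ → [+RTR]; 8 /i/ blocks.
From /ṣ/ at 14 rightward: 15 /e/ → [+RTR]; word edge.
From /ṣ/ at 14 leftward: 13 /ṣ/ is itself a trigger — this domain ends here.
Targets with no active source: positions 1 3 6 stay [-emphatic].
[+RTR] positions on the surface: 9 10 12 13 14 15.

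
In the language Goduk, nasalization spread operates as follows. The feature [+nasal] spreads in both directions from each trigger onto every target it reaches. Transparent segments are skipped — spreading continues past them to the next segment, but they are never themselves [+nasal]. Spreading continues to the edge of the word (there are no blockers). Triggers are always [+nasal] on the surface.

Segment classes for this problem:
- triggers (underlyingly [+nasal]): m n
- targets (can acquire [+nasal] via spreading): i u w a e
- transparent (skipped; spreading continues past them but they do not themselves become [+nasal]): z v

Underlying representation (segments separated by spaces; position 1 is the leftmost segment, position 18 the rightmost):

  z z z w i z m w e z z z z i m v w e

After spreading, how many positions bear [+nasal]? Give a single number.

From /m/ at 7 rightward: 8 /w/ → [+nasal]; 9 /e/ → [+nasal]; 10 /z/ transparent; 11 /z/ transparent; 12 /z/ transparent; 13 /z/ transparent; 14 /i/ → [+nasal]; 15 /m/ is itself a trigger — this domain ends here.
From /m/ at 7 leftward: 6 /z/ transparent; 5 /i/ → [+nasal]; 4 /w/ → [+nasal]; 3 /z/ transparent; 2 /z/ transparent; 1 /z/ transparent; word edge.
From /m/ at 15 rightward: 16 /v/ transparent; 17 /w/ → [+nasal]; 18 /e/ → [+nasal]; word edge.
From /m/ at 15 leftward: 14 /i/ → [+nasal]; 13 /z/ transparent; 12 /z/ transparent; 11 /z/ transparent; 10 /z/ transparent; 9 /e/ → [+nasal]; 8 /w/ → [+nasal]; 7 /m/ is itself a trigger — this domain ends here.
[+nasal] positions on the surface: 4 5 7 8 9 14 15 17 18.

9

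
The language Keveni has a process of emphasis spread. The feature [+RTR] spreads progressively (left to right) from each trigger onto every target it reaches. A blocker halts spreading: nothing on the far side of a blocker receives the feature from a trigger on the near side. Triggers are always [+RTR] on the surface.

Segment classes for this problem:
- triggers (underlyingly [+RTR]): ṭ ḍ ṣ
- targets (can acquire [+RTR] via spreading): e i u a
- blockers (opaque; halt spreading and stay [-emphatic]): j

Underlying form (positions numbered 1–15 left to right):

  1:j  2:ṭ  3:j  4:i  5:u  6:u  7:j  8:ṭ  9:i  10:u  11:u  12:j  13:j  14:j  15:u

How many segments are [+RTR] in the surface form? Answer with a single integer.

From /ṭ/ at 2 rightward: 3 /j/ blocks.
From /ṭ/ at 8 rightward: 9 /i/ → [+RTR]; 10 /u/ → [+RTR]; 11 /u/ → [+RTR]; 12 /j/ blocks.
Targets with no active source: positions 4 5 6 15 stay [-emphatic].
[+RTR] positions on the surface: 2 8 9 10 11.

5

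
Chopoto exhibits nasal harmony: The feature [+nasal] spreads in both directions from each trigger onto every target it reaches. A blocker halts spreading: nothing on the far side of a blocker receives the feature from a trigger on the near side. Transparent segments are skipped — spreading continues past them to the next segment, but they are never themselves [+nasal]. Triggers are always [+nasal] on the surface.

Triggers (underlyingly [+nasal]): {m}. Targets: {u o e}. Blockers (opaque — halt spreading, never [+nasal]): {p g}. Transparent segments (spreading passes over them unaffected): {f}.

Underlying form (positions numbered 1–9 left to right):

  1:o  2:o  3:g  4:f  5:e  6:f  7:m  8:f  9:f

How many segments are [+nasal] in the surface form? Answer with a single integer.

2

From /m/ at 7 rightward: 8 /f/ transparent; 9 /f/ transparent; word edge.
From /m/ at 7 leftward: 6 /f/ transparent; 5 /e/ → [+nasal]; 4 /f/ transparent; 3 /g/ blocks.
Targets with no active source: positions 1 2 stay [-nasal].
[+nasal] positions on the surface: 5 7.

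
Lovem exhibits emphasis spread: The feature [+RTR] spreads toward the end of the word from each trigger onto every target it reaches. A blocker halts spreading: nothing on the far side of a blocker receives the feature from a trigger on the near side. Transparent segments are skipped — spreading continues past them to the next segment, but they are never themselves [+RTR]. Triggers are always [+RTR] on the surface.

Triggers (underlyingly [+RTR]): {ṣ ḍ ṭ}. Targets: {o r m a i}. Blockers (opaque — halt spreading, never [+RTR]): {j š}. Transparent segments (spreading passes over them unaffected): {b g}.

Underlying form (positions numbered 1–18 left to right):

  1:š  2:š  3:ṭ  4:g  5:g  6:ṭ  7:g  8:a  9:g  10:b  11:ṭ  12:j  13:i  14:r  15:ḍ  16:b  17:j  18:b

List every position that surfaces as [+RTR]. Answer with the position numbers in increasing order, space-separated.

3 6 8 11 15

From /ṭ/ at 3 rightward: 4 /g/ transparent; 5 /g/ transparent; 6 /ṭ/ is itself a trigger — this domain ends here.
From /ṭ/ at 6 rightward: 7 /g/ transparent; 8 /a/ → [+RTR]; 9 /g/ transparent; 10 /b/ transparent; 11 /ṭ/ is itself a trigger — this domain ends here.
From /ṭ/ at 11 rightward: 12 /j/ blocks.
From /ḍ/ at 15 rightward: 16 /b/ transparent; 17 /j/ blocks.
Targets with no active source: positions 13 14 stay [-emphatic].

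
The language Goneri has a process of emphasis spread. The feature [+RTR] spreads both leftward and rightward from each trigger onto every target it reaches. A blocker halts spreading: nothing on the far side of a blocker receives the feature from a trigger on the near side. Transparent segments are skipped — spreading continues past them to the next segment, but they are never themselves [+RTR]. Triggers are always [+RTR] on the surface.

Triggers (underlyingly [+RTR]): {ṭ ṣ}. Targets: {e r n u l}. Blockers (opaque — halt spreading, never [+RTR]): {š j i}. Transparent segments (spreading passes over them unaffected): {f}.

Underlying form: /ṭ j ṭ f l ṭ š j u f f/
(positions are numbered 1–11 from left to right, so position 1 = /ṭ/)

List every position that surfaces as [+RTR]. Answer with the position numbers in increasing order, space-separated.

From /ṭ/ at 1 rightward: 2 /j/ blocks.
From /ṭ/ at 1 leftward: word edge.
From /ṭ/ at 3 rightward: 4 /f/ transparent; 5 /l/ → [+RTR]; 6 /ṭ/ is itself a trigger — this domain ends here.
From /ṭ/ at 3 leftward: 2 /j/ blocks.
From /ṭ/ at 6 rightward: 7 /š/ blocks.
From /ṭ/ at 6 leftward: 5 /l/ → [+RTR]; 4 /f/ transparent; 3 /ṭ/ is itself a trigger — this domain ends here.
Target with no active source: position 9 stays [-emphatic].

1 3 5 6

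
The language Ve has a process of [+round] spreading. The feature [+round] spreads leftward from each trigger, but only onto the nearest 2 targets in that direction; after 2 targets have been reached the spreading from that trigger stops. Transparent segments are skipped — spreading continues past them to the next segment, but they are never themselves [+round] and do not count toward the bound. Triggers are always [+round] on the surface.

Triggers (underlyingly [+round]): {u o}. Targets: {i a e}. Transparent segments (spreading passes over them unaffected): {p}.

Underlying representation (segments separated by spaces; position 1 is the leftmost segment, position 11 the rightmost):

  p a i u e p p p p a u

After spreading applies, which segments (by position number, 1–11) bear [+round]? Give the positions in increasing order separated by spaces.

From /u/ at 4 leftward: 3 /i/ → [+round]; 2 /a/ → [+round]; bound reached.
From /u/ at 11 leftward: 10 /a/ → [+round]; 9 /p/ transparent; 8 /p/ transparent; 7 /p/ transparent; 6 /p/ transparent; 5 /e/ → [+round]; bound reached.

2 3 4 5 10 11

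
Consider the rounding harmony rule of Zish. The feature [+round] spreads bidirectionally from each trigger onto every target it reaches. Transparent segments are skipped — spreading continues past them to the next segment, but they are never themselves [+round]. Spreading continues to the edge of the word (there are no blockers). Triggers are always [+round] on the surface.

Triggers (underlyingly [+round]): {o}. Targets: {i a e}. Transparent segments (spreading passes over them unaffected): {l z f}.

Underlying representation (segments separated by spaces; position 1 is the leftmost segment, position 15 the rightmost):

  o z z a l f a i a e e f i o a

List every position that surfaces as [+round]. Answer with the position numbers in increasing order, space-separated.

From /o/ at 1 rightward: 2 /z/ transparent; 3 /z/ transparent; 4 /a/ → [+round]; 5 /l/ transparent; 6 /f/ transparent; 7 /a/ → [+round]; 8 /i/ → [+round]; 9 /a/ → [+round]; 10 /e/ → [+round]; 11 /e/ → [+round]; 12 /f/ transparent; 13 /i/ → [+round]; 14 /o/ is itself a trigger — this domain ends here.
From /o/ at 1 leftward: word edge.
From /o/ at 14 rightward: 15 /a/ → [+round]; word edge.
From /o/ at 14 leftward: 13 /i/ → [+round]; 12 /f/ transparent; 11 /e/ → [+round]; 10 /e/ → [+round]; 9 /a/ → [+round]; 8 /i/ → [+round]; 7 /a/ → [+round]; 6 /f/ transparent; 5 /l/ transparent; 4 /a/ → [+round]; 3 /z/ transparent; 2 /z/ transparent; 1 /o/ is itself a trigger — this domain ends here.

1 4 7 8 9 10 11 13 14 15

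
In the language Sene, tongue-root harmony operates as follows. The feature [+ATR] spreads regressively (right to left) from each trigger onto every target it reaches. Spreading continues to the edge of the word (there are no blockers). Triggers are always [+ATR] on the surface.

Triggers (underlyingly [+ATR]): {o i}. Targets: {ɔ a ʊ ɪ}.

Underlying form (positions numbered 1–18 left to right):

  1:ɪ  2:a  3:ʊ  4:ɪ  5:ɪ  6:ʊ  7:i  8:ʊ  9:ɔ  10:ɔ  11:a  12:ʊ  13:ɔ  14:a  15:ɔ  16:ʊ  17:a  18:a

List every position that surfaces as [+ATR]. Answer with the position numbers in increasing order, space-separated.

1 2 3 4 5 6 7

From /i/ at 7 leftward: 6 /ʊ/ → [+ATR]; 5 /ɪ/ → [+ATR]; 4 /ɪ/ → [+ATR]; 3 /ʊ/ → [+ATR]; 2 /a/ → [+ATR]; 1 /ɪ/ → [+ATR]; word edge.
Targets with no active source: positions 8 9 10 11 12 13 14 15 16 17 18 stay [-ATR].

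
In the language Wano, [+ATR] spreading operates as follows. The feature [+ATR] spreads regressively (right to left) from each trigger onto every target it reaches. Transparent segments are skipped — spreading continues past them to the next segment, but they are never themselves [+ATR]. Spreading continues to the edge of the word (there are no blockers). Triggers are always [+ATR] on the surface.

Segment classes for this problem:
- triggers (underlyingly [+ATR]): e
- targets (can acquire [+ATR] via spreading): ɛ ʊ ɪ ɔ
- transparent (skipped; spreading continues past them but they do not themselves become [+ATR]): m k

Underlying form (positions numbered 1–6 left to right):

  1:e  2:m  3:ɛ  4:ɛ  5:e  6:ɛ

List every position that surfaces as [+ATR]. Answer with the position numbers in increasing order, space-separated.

From /e/ at 1 leftward: word edge.
From /e/ at 5 leftward: 4 /ɛ/ → [+ATR]; 3 /ɛ/ → [+ATR]; 2 /m/ transparent; 1 /e/ is itself a trigger — this domain ends here.
Target with no active source: position 6 stays [-ATR].

1 3 4 5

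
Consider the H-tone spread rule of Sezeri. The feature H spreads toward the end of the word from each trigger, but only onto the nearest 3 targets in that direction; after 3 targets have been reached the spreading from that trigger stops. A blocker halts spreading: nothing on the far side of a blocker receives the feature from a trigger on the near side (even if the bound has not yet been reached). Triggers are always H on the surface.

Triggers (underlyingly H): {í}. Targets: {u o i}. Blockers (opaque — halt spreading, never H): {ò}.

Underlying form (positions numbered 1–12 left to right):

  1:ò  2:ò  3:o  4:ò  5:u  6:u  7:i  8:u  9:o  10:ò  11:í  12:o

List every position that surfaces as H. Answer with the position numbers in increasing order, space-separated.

From /í/ at 11 rightward: 12 /o/ → H; word edge.
Targets with no active source: positions 3 5 6 7 8 9 stay [-high tone].

11 12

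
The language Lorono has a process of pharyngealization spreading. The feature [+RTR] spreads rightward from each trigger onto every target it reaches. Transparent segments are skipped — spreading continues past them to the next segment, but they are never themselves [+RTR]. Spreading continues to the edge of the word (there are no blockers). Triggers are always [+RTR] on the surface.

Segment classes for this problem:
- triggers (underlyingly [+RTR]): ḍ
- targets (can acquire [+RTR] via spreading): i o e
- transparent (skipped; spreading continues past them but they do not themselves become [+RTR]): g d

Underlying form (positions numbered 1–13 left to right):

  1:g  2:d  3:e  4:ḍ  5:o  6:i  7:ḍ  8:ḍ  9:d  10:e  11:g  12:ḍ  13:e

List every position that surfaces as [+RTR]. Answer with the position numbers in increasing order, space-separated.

From /ḍ/ at 4 rightward: 5 /o/ → [+RTR]; 6 /i/ → [+RTR]; 7 /ḍ/ is itself a trigger — this domain ends here.
From /ḍ/ at 7 rightward: 8 /ḍ/ is itself a trigger — this domain ends here.
From /ḍ/ at 8 rightward: 9 /d/ transparent; 10 /e/ → [+RTR]; 11 /g/ transparent; 12 /ḍ/ is itself a trigger — this domain ends here.
From /ḍ/ at 12 rightward: 13 /e/ → [+RTR]; word edge.
Target with no active source: position 3 stays [-emphatic].

4 5 6 7 8 10 12 13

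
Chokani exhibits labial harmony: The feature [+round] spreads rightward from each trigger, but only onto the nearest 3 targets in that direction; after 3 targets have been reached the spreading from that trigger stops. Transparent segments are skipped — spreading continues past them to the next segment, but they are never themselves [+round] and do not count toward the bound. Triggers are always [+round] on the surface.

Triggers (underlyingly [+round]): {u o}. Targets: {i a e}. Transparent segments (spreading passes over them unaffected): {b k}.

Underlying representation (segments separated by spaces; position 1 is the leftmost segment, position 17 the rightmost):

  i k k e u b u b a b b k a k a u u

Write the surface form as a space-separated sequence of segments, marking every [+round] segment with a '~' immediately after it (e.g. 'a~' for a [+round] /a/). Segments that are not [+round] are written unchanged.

i k k e u~ b u~ b a~ b b k a~ k a~ u~ u~

From /u/ at 5 rightward: 6 /b/ transparent; 7 /u/ is itself a trigger — this domain ends here.
From /u/ at 7 rightward: 8 /b/ transparent; 9 /a/ → [+round]; 10 /b/ transparent; 11 /b/ transparent; 12 /k/ transparent; 13 /a/ → [+round]; 14 /k/ transparent; 15 /a/ → [+round]; bound reached.
From /u/ at 16 rightward: 17 /u/ is itself a trigger — this domain ends here.
From /u/ at 17 rightward: word edge.
Targets with no active source: positions 1 4 stay [-round].
[+round] positions on the surface: 5 7 9 13 15 16 17.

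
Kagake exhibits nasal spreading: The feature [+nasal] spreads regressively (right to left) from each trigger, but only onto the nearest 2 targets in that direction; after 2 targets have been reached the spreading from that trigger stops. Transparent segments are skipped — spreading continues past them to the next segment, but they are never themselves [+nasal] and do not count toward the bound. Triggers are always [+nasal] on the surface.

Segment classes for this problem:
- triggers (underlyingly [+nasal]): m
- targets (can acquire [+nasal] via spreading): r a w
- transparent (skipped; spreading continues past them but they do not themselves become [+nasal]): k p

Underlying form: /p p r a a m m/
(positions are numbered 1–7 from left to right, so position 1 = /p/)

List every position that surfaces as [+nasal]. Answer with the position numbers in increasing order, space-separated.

From /m/ at 6 leftward: 5 /a/ → [+nasal]; 4 /a/ → [+nasal]; bound reached.
From /m/ at 7 leftward: 6 /m/ is itself a trigger — this domain ends here.
Target with no active source: position 3 stays [-nasal].

4 5 6 7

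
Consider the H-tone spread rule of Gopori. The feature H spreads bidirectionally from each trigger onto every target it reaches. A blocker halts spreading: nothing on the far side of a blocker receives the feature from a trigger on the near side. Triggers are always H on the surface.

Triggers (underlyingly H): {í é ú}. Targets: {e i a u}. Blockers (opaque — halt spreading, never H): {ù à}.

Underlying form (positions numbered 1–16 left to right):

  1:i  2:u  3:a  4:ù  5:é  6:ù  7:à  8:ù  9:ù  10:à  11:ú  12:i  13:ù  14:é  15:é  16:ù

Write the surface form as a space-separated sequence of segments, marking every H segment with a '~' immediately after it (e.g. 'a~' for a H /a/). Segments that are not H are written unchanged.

i u a ù é~ ù à ù ù à ú~ i~ ù é~ é~ ù

From /é/ at 5 rightward: 6 /ù/ blocks.
From /é/ at 5 leftward: 4 /ù/ blocks.
From /ú/ at 11 rightward: 12 /i/ → H; 13 /ù/ blocks.
From /ú/ at 11 leftward: 10 /à/ blocks.
From /é/ at 14 rightward: 15 /é/ is itself a trigger — this domain ends here.
From /é/ at 14 leftward: 13 /ù/ blocks.
From /é/ at 15 rightward: 16 /ù/ blocks.
From /é/ at 15 leftward: 14 /é/ is itself a trigger — this domain ends here.
Targets with no active source: positions 1 2 3 stay [-high tone].
H positions on the surface: 5 11 12 14 15.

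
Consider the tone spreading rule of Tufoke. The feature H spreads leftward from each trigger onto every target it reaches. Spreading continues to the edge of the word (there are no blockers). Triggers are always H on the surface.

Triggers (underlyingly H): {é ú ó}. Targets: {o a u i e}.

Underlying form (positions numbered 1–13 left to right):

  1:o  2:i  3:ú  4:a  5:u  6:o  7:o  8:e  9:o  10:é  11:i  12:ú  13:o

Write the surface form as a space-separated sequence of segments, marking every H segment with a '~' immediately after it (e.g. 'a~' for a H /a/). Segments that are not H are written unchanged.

From /ú/ at 3 leftward: 2 /i/ → H; 1 /o/ → H; word edge.
From /é/ at 10 leftward: 9 /o/ → H; 8 /e/ → H; 7 /o/ → H; 6 /o/ → H; 5 /u/ → H; 4 /a/ → H; 3 /ú/ is itself a trigger — this domain ends here.
From /ú/ at 12 leftward: 11 /i/ → H; 10 /é/ is itself a trigger — this domain ends here.
Target with no active source: position 13 stays [-high tone].
H positions on the surface: 1 2 3 4 5 6 7 8 9 10 11 12.

o~ i~ ú~ a~ u~ o~ o~ e~ o~ é~ i~ ú~ o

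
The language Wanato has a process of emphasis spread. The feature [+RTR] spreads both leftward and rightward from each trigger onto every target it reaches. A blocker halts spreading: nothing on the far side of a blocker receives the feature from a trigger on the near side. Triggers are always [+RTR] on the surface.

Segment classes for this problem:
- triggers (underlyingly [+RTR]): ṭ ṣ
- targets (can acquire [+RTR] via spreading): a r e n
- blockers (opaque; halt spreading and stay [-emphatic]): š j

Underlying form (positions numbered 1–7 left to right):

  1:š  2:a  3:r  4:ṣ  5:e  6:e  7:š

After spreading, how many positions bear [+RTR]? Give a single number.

From /ṣ/ at 4 rightward: 5 /e/ → [+RTR]; 6 /e/ → [+RTR]; 7 /š/ blocks.
From /ṣ/ at 4 leftward: 3 /r/ → [+RTR]; 2 /a/ → [+RTR]; 1 /š/ blocks.
[+RTR] positions on the surface: 2 3 4 5 6.

5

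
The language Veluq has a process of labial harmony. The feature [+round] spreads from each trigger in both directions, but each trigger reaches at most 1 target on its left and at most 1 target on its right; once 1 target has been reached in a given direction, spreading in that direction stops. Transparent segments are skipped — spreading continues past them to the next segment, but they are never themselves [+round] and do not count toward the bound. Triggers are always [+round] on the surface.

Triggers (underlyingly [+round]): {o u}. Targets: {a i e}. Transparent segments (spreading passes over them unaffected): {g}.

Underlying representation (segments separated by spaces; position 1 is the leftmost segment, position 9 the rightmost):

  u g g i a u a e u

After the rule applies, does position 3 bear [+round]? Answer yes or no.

From /u/ at 1 rightward: 2 /g/ transparent; 3 /g/ transparent; 4 /i/ → [+round]; bound reached.
From /u/ at 1 leftward: word edge.
From /u/ at 6 rightward: 7 /a/ → [+round]; bound reached.
From /u/ at 6 leftward: 5 /a/ → [+round]; bound reached.
From /u/ at 9 rightward: word edge.
From /u/ at 9 leftward: 8 /e/ → [+round]; bound reached.
[+round] positions on the surface: 1 4 5 6 7 8 9.

no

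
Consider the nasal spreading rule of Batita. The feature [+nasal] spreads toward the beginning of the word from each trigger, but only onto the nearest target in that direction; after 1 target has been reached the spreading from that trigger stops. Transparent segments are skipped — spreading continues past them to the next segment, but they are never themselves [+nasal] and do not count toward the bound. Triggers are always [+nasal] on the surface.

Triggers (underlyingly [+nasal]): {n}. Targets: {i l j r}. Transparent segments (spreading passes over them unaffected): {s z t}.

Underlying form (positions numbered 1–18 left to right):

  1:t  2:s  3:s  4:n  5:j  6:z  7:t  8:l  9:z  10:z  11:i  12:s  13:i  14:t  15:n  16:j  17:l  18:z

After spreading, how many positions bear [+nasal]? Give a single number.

3

From /n/ at 4 leftward: 3 /s/ transparent; 2 /s/ transparent; 1 /t/ transparent; word edge.
From /n/ at 15 leftward: 14 /t/ transparent; 13 /i/ → [+nasal]; bound reached.
Targets with no active source: positions 5 8 11 16 17 stay [-nasal].
[+nasal] positions on the surface: 4 13 15.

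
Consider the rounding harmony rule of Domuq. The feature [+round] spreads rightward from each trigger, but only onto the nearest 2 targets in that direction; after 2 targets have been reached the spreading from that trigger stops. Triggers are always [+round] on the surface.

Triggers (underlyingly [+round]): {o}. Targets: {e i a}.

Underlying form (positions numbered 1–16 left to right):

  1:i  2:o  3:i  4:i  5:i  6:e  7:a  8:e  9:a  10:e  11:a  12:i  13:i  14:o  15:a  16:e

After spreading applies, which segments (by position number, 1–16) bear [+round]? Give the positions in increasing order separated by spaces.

From /o/ at 2 rightward: 3 /i/ → [+round]; 4 /i/ → [+round]; bound reached.
From /o/ at 14 rightward: 15 /a/ → [+round]; 16 /e/ → [+round]; bound reached.
Targets with no active source: positions 1 5 6 7 8 9 10 11 12 13 stay [-round].

2 3 4 14 15 16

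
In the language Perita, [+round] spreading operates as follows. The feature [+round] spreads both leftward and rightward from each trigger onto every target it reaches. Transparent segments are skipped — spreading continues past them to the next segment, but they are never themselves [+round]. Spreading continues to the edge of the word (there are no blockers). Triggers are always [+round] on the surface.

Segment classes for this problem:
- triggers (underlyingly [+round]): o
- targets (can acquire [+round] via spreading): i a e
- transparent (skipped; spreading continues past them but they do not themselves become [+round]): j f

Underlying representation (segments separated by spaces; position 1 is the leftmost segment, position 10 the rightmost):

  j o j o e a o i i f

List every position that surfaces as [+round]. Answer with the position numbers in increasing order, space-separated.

2 4 5 6 7 8 9

From /o/ at 2 rightward: 3 /j/ transparent; 4 /o/ is itself a trigger — this domain ends here.
From /o/ at 2 leftward: 1 /j/ transparent; word edge.
From /o/ at 4 rightward: 5 /e/ → [+round]; 6 /a/ → [+round]; 7 /o/ is itself a trigger — this domain ends here.
From /o/ at 4 leftward: 3 /j/ transparent; 2 /o/ is itself a trigger — this domain ends here.
From /o/ at 7 rightward: 8 /i/ → [+round]; 9 /i/ → [+round]; 10 /f/ transparent; word edge.
From /o/ at 7 leftward: 6 /a/ → [+round]; 5 /e/ → [+round]; 4 /o/ is itself a trigger — this domain ends here.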